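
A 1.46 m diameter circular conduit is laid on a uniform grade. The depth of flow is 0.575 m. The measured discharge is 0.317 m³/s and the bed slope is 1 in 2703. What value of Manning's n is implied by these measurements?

For a circular section of diameter D = 1.46 m at depth y = 0.575 m, the central angle is θ = 2 arccos(1 − 2y/D) = 2.714 rad. Then A = (D²/8)(θ − sin θ) = 0.6125 m² and P = Dθ/2 = 1.981 m.
Hydraulic radius R = A/P = 0.6125/1.981 = 0.3092 m.
Rearranging Manning's equation: n = (1/Q) A R^(2/3) S^(1/2) = (1/0.317) × 0.6125 × 0.3092^(2/3) × √0.00037 = 0.017.

n = 0.017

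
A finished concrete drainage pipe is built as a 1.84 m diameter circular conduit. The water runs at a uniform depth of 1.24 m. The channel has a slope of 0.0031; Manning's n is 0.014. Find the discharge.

Q = 5.01 m³/s

For a circular section of diameter D = 1.84 m at depth y = 1.24 m, the central angle is θ = 2 arccos(1 − 2y/D) = 3.852 rad. Then A = (D²/8)(θ − sin θ) = 1.906 m² and P = Dθ/2 = 3.544 m.
Hydraulic radius R = A/P = 1.906/3.544 = 0.5379 m.
Manning's equation: Q = (1/n) A R^(2/3) S^(1/2) = (1/0.014) × 1.906 × 0.5379^(2/3) × 0.0031^(1/2) = 5.01 m³/s.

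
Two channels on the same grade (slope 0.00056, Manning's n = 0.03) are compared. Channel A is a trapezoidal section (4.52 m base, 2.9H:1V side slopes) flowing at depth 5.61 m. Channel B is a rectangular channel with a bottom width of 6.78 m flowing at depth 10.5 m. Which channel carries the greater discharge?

channel A

Channel A: With bottom width b = 4.52 m and side slope z = 2.9: A = (b + zy)y = (4.52 + 2.9×5.61)×5.61 = 116.6 m²; P = b + 2y√(1+z²) = 4.52 + 2×5.61×3.068 = 38.94 m. Hydraulic radius R = A/P = 116.6/38.94 = 2.995 m. Q_A = (1/0.03)·116.6·2.995^(2/3)·√0.00056 = 191.2 m³/s.
Channel B: Flow area A = b·y = 6.78 × 10.5 = 71.19 m². Wetted perimeter P = b + 2y = 6.78 + 2×10.5 = 27.78 m. Hydraulic radius R = A/P = 71.19/27.78 = 2.563 m. Q_B = (1/0.03)·71.19·2.563^(2/3)·√0.00056 = 105.2 m³/s.
Q_A = 191.2 m³/s vs Q_B = 105.2 m³/s, so channel A carries more.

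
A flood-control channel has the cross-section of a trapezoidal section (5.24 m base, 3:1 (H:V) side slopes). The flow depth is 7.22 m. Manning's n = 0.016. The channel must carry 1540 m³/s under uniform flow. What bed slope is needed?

With bottom width b = 5.24 m and side slope z = 3: A = (b + zy)y = (5.24 + 3×7.22)×7.22 = 194.2 m²; P = b + 2y√(1+z²) = 5.24 + 2×7.22×3.162 = 50.9 m.
Hydraulic radius R = A/P = 194.2/50.9 = 3.815 m.
From Manning's equation, S = [nQ / (1 A R^(2/3))]² = [0.016 × 1540 / (1 × 194.2 × 3.815^(2/3))]² = 0.0027.

S = 0.0027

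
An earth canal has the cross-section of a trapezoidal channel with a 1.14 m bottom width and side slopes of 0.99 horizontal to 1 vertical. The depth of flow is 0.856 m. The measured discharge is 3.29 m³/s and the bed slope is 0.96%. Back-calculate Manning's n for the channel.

n = 0.031

With bottom width b = 1.14 m and side slope z = 0.99: A = (b + zy)y = (1.14 + 0.99×0.856)×0.856 = 1.701 m²; P = b + 2y√(1+z²) = 1.14 + 2×0.856×1.407 = 3.549 m.
Hydraulic radius R = A/P = 1.701/3.549 = 0.4794 m.
Rearranging Manning's equation: n = (1/Q) A R^(2/3) S^(1/2) = (1/3.29) × 1.701 × 0.4794^(2/3) × √0.0096 = 0.031.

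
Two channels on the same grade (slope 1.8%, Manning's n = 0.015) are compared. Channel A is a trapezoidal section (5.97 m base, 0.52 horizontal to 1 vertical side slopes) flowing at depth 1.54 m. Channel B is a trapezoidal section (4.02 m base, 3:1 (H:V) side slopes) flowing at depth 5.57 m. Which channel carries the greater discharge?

channel B

Channel A: With bottom width b = 5.97 m and side slope z = 0.52: A = (b + zy)y = (5.97 + 0.52×1.54)×1.54 = 10.43 m²; P = b + 2y√(1+z²) = 5.97 + 2×1.54×1.127 = 9.442 m. Hydraulic radius R = A/P = 10.43/9.442 = 1.104 m. Q_A = (1/0.015)·10.43·1.104^(2/3)·√0.018 = 99.64 m³/s.
Channel B: With bottom width b = 4.02 m and side slope z = 3: A = (b + zy)y = (4.02 + 3×5.57)×5.57 = 115.5 m²; P = b + 2y√(1+z²) = 4.02 + 2×5.57×3.162 = 39.25 m. Hydraulic radius R = A/P = 115.5/39.25 = 2.942 m. Q_B = (1/0.015)·115.5·2.942^(2/3)·√0.018 = 2120 m³/s.
Q_A = 99.64 m³/s vs Q_B = 2120 m³/s, so channel B carries more.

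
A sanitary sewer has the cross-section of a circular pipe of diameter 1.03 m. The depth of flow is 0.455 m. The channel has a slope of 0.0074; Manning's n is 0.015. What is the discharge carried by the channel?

For a circular section of diameter D = 1.03 m at depth y = 0.455 m, the central angle is θ = 2 arccos(1 − 2y/D) = 2.908 rad. Then A = (D²/8)(θ − sin θ) = 0.355 m² and P = Dθ/2 = 1.498 m.
Hydraulic radius R = A/P = 0.355/1.498 = 0.237 m.
Manning's equation: Q = (1/n) A R^(2/3) S^(1/2) = (1/0.015) × 0.355 × 0.237^(2/3) × 0.0074^(1/2) = 0.78 m³/s.

Q = 0.78 m³/s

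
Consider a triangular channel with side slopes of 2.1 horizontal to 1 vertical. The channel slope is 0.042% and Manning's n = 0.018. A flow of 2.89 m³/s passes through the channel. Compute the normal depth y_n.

y_n = 1.31 m

Manning's equation rearranged: A R^(2/3) = nQ / (1·√S) = 0.018 × 2.89 / (√0.00042) = 2.538.
Try y = 1.46 m: A R^(2/3) = 3.39 — too large.
Try y = 0.924 m: A R^(2/3) = 1.001 — too small.
Try y = 1.31 m: A R^(2/3) = 2.539 — ≈ 2.538.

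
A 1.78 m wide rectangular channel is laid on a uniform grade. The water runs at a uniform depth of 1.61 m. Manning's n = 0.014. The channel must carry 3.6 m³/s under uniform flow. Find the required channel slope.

S = 0.00065

Flow area A = b·y = 1.78 × 1.61 = 2.866 m². Wetted perimeter P = b + 2y = 1.78 + 2×1.61 = 5 m.
Hydraulic radius R = A/P = 2.866/5 = 0.5732 m.
From Manning's equation, S = [nQ / (1 A R^(2/3))]² = [0.014 × 3.6 / (1 × 2.866 × 0.5732^(2/3))]² = 0.00065.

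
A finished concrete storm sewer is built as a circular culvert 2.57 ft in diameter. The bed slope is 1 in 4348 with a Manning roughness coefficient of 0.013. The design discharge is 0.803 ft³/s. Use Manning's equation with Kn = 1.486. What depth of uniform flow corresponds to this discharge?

Manning's equation rearranged: A R^(2/3) = nQ / (1.486·√S) = 0.013 × 0.803 / (1.486 × √0.00023) = 0.4632.
Try y = 0.746 ft: A R^(2/3) = 0.7095 — too large.
Try y = 0.529 ft: A R^(2/3) = 0.3585 — too small.
Try y = 0.601 ft: A R^(2/3) = 0.4633 — matches.

y_n = 0.601 ft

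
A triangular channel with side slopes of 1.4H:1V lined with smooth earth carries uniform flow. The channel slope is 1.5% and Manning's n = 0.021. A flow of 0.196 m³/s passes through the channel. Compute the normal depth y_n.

y_n = 0.309 m

Manning's equation rearranged: A R^(2/3) = nQ / (1·√S) = 0.021 × 0.196 / (√0.015) = 0.03361.
At y = 0.256 m: A R^(2/3) = 0.02031 — low.
At y = 0.391 m: A R^(2/3) = 0.06284 — high.
At y = 0.309 m: A R^(2/3) = 0.03355 — matches.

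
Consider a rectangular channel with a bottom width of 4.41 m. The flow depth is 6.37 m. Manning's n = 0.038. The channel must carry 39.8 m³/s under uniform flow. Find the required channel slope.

Flow area A = b·y = 4.41 × 6.37 = 28.09 m². Wetted perimeter P = b + 2y = 4.41 + 2×6.37 = 17.15 m.
Hydraulic radius R = A/P = 28.09/17.15 = 1.638 m.
From Manning's equation, S = [nQ / (1 A R^(2/3))]² = [0.038 × 39.8 / (1 × 28.09 × 1.638^(2/3))]² = 0.0015.

S = 0.0015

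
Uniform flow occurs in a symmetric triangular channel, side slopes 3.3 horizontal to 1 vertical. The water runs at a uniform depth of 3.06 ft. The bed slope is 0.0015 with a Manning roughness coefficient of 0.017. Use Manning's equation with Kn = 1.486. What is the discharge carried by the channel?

For a triangular section with side slope z = 3.3: A = zy² = 3.3×3.06² = 30.9 ft²; P = 2y√(1+z²) = 2×3.06×3.448 = 21.1 ft.
Hydraulic radius R = A/P = 30.9/21.1 = 1.464 ft.
Manning's equation: Q = (1.486/n) A R^(2/3) S^(1/2) = (1.486/0.017) × 30.9 × 1.464^(2/3) × 0.0015^(1/2) = 135 ft³/s.

Q = 135 ft³/s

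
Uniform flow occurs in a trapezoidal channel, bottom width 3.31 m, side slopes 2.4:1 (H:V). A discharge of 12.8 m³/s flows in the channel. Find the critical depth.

At critical depth, Q² T / (g A³) = 1, i.e. A³/T = Q²/g = 12.8²/9.81 = 16.7.
Trying y = 0.691 m: A³/T = 6.106 — too small.
Trying y = 1.01 m: A³/T = 23.81 — too large.
Trying y = 0.917 m: A³/T = 16.73 — matches.

y_c = 0.917 m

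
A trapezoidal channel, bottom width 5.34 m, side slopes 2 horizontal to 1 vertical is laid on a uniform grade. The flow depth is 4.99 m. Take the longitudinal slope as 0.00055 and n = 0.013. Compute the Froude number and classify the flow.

With bottom width b = 5.34 m and side slope z = 2: A = (b + zy)y = (5.34 + 2×4.99)×4.99 = 76.45 m²; P = b + 2y√(1+z²) = 5.34 + 2×4.99×2.236 = 27.66 m.
Hydraulic radius R = A/P = 76.45/27.66 = 2.764 m.
V = (1/n) R^(2/3) √S = (1/0.013) × 2.764^(2/3) × √0.00055 = 3.553 m/s. Hydraulic depth D_h = A/T = 76.45/25.3 = 3.022 m.
Froude number Fr = V/√(g·D_h) = 3.553/√(9.81×3.022) = 0.653, which is less than 1, so the flow is subcritical.

subcritical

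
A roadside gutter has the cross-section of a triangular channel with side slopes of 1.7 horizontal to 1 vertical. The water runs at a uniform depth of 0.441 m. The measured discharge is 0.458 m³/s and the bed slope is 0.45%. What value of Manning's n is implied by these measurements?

For a triangular section with side slope z = 1.7: A = zy² = 1.7×0.441² = 0.3306 m²; P = 2y√(1+z²) = 2×0.441×1.972 = 1.74 m.
Hydraulic radius R = A/P = 0.3306/1.74 = 0.1901 m.
Rearranging Manning's equation: n = (1/Q) A R^(2/3) S^(1/2) = (1/0.458) × 0.3306 × 0.1901^(2/3) × √0.0045 = 0.016.

n = 0.016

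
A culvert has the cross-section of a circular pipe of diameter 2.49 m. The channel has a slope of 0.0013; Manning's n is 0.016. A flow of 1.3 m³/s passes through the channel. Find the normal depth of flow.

y_n = 0.679 m

Manning's equation rearranged: A R^(2/3) = nQ / (1·√S) = 0.016 × 1.3 / (√0.0013) = 0.5769.
Trying y = 0.579 m: A R^(2/3) = 0.421 — too small.
Trying y = 0.804 m: A R^(2/3) = 0.8009 — too large.
Trying y = 0.679 m: A R^(2/3) = 0.5772 — ≈ 0.5769.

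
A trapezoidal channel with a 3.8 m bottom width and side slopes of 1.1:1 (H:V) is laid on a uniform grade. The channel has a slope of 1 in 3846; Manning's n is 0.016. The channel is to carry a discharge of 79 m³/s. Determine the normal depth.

Manning's equation rearranged: A R^(2/3) = nQ / (1·√S) = 0.016 × 79 / (√0.00026) = 78.39.
Trying y = 5.34 m: A R^(2/3) = 98.31 — over.
Trying y = 4.02 m: A R^(2/3) = 54.17 — short.
Trying y = 4.8 m: A R^(2/3) = 78.38 — matches.

y_n = 4.8 m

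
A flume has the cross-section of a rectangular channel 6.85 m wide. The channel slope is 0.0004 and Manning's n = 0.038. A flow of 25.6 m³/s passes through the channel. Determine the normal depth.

Manning's equation rearranged: A R^(2/3) = nQ / (1·√S) = 0.038 × 25.6 / (√0.0004) = 48.64.
Try y = 3.29 m: A R^(2/3) = 31.82 — too small.
Try y = 5.67 m: A R^(2/3) = 64.4 — too large.
Try y = 4.54 m: A R^(2/3) = 48.58 — matches.

y_n = 4.54 m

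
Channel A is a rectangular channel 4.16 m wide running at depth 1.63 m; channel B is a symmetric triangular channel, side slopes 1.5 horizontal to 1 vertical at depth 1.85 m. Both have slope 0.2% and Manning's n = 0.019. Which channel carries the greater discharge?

channel A

Channel A: Flow area A = b·y = 4.16 × 1.63 = 6.781 m². Wetted perimeter P = b + 2y = 4.16 + 2×1.63 = 7.42 m. Hydraulic radius R = A/P = 6.781/7.42 = 0.9139 m. Q_A = (1/0.019)·6.781·0.9139^(2/3)·√0.002 = 15.03 m³/s.
Channel B: For a triangular section with side slope z = 1.5: A = zy² = 1.5×1.85² = 5.134 m²; P = 2y√(1+z²) = 2×1.85×1.803 = 6.67 m. Hydraulic radius R = A/P = 5.134/6.67 = 0.7696 m. Q_B = (1/0.019)·5.134·0.7696^(2/3)·√0.002 = 10.15 m³/s.
Q_A = 15.03 m³/s vs Q_B = 10.15 m³/s, so channel A carries more.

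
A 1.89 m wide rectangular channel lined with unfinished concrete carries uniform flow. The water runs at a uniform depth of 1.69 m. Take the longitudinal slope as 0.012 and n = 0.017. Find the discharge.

Flow area A = b·y = 1.89 × 1.69 = 3.194 m². Wetted perimeter P = b + 2y = 1.89 + 2×1.69 = 5.27 m.
Hydraulic radius R = A/P = 3.194/5.27 = 0.6061 m.
Manning's equation: Q = (1/n) A R^(2/3) S^(1/2) = (1/0.017) × 3.194 × 0.6061^(2/3) × 0.012^(1/2) = 14.7 m³/s.

Q = 14.7 m³/s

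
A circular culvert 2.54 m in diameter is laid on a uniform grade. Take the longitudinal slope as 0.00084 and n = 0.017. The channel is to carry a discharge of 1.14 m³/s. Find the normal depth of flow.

Manning's equation rearranged: A R^(2/3) = nQ / (1·√S) = 0.017 × 1.14 / (√0.00084) = 0.6687.
Try y = 0.854 m: A R^(2/3) = 0.9123 — too large.
Try y = 0.573 m: A R^(2/3) = 0.4178 — too small.
Try y = 0.727 m: A R^(2/3) = 0.6691 — close enough.

y_n = 0.727 m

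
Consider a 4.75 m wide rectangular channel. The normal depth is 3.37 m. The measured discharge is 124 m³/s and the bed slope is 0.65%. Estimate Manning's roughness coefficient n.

n = 0.013

Flow area A = b·y = 4.75 × 3.37 = 16.01 m². Wetted perimeter P = b + 2y = 4.75 + 2×3.37 = 11.49 m.
Hydraulic radius R = A/P = 16.01/11.49 = 1.393 m.
Rearranging Manning's equation: n = (1/Q) A R^(2/3) S^(1/2) = (1/124) × 16.01 × 1.393^(2/3) × √0.0065 = 0.013.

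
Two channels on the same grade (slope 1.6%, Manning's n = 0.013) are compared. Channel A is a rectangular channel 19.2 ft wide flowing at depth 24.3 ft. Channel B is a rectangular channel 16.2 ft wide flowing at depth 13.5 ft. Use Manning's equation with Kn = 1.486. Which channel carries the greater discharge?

Channel A: Flow area A = b·y = 19.2 × 24.3 = 466.6 ft². Wetted perimeter P = b + 2y = 19.2 + 2×24.3 = 67.8 ft. Hydraulic radius R = A/P = 466.6/67.8 = 6.881 ft. Q_A = (1.486/0.013)·466.6·6.881^(2/3)·√0.016 = 24410 ft³/s.
Channel B: Flow area A = b·y = 16.2 × 13.5 = 218.7 ft². Wetted perimeter P = b + 2y = 16.2 + 2×13.5 = 43.2 ft. Hydraulic radius R = A/P = 218.7/43.2 = 5.062 ft. Q_B = (1.486/0.013)·218.7·5.062^(2/3)·√0.016 = 9323 ft³/s.
Q_A = 24410 ft³/s vs Q_B = 9323 ft³/s, so channel A carries more.

channel A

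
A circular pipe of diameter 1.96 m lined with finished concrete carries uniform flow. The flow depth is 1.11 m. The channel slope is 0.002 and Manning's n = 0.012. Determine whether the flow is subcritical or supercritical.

subcritical

For a circular section of diameter D = 1.96 m at depth y = 1.11 m, the central angle is θ = 2 arccos(1 − 2y/D) = 3.408 rad. Then A = (D²/8)(θ − sin θ) = 1.763 m² and P = Dθ/2 = 3.34 m.
Hydraulic radius R = A/P = 1.763/3.34 = 0.5278 m.
V = (1/n) R^(2/3) √S = (1/0.012) × 0.5278^(2/3) × √0.002 = 2.434 m/s. Hydraulic depth D_h = A/T = 1.763/1.943 = 0.9073 m.
Froude number Fr = V/√(g·D_h) = 2.434/√(9.81×0.9073) = 0.816, which is less than 1, so the flow is subcritical.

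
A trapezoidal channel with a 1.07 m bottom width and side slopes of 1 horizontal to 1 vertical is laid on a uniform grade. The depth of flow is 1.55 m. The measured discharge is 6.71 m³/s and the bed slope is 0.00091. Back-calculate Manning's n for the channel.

With bottom width b = 1.07 m and side slope z = 1: A = (b + zy)y = (1.07 + 1×1.55)×1.55 = 4.061 m²; P = b + 2y√(1+z²) = 1.07 + 2×1.55×1.414 = 5.454 m.
Hydraulic radius R = A/P = 4.061/5.454 = 0.7446 m.
Rearranging Manning's equation: n = (1/Q) A R^(2/3) S^(1/2) = (1/6.71) × 4.061 × 0.7446^(2/3) × √0.00091 = 0.015.

n = 0.015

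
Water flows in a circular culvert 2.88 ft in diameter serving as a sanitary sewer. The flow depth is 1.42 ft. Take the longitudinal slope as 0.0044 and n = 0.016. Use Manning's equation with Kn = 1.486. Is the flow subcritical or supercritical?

subcritical

For a circular section of diameter D = 2.88 ft at depth y = 1.42 ft, the central angle is θ = 2 arccos(1 − 2y/D) = 3.114 rad. Then A = (D²/8)(θ − sin θ) = 3.2 ft² and P = Dθ/2 = 4.484 ft.
Hydraulic radius R = A/P = 3.2/4.484 = 0.7136 ft.
V = (1.486/n) R^(2/3) √S = (1.486/0.016) × 0.7136^(2/3) × √0.0044 = 4.919 ft/s. Hydraulic depth D_h = A/T = 3.2/2.88 = 1.111 ft.
Froude number Fr = V/√(g·D_h) = 4.919/√(32.2×1.111) = 0.822, which is less than 1, so the flow is subcritical.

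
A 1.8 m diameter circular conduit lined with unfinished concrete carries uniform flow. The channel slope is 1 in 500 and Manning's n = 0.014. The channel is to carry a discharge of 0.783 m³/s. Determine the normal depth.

y_n = 0.493 m

Manning's equation rearranged: A R^(2/3) = nQ / (1·√S) = 0.014 × 0.783 / (√0.002) = 0.2451.
Try y = 0.612 m: A R^(2/3) = 0.372 — over.
Try y = 0.493 m: A R^(2/3) = 0.2451 — ≈ 0.2451.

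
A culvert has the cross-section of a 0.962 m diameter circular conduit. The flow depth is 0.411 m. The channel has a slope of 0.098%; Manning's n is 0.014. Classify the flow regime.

subcritical

For a circular section of diameter D = 0.962 m at depth y = 0.411 m, the central angle is θ = 2 arccos(1 − 2y/D) = 2.849 rad. Then A = (D²/8)(θ − sin θ) = 0.2963 m² and P = Dθ/2 = 1.371 m.
Hydraulic radius R = A/P = 0.2963/1.371 = 0.2162 m.
V = (1/n) R^(2/3) √S = (1/0.014) × 0.2162^(2/3) × √0.00098 = 0.8055 m/s. Hydraulic depth D_h = A/T = 0.2963/0.9518 = 0.3113 m.
Froude number Fr = V/√(g·D_h) = 0.8055/√(9.81×0.3113) = 0.461, which is less than 1, so the flow is subcritical.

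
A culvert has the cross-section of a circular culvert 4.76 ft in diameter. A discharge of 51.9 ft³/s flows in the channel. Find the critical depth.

y_c = 2.05 ft

At critical depth, Q² T / (g A³) = 1, i.e. A³/T = Q²/g = 51.9²/32.2 = 83.65.
Trying y = 2.32 ft: A³/T = 134.2 — high.
Trying y = 1.48 ft: A³/T = 23.83 — low.
Trying y = 2.05 ft: A³/T = 83.61 — ≈ 83.65.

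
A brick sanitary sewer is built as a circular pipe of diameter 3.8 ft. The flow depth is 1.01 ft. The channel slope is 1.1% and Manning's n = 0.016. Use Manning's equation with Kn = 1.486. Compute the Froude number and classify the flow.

For a circular section of diameter D = 3.8 ft at depth y = 1.01 ft, the central angle is θ = 2 arccos(1 − 2y/D) = 2.167 rad. Then A = (D²/8)(θ − sin θ) = 2.417 ft² and P = Dθ/2 = 4.117 ft.
Hydraulic radius R = A/P = 2.417/4.117 = 0.5871 ft.
V = (1.486/n) R^(2/3) √S = (1.486/0.016) × 0.5871^(2/3) × √0.011 = 6.829 ft/s. Hydraulic depth D_h = A/T = 2.417/3.357 = 0.7198 ft.
Froude number Fr = V/√(g·D_h) = 6.829/√(32.2×0.7198) = 1.42, which is greater than 1, so the flow is supercritical.

supercritical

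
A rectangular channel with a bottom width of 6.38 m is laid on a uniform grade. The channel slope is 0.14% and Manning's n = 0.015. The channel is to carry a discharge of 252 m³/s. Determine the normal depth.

Manning's equation rearranged: A R^(2/3) = nQ / (1·√S) = 0.015 × 252 / (√0.0014) = 101.
Trying y = 6.37 m: A R^(2/3) = 67.19 — too small.
Trying y = 8.95 m: A R^(2/3) = 101 — close enough.

y_n = 8.95 m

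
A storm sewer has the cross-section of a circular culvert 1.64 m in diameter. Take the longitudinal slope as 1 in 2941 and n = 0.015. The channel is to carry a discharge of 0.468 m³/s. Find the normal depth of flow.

y_n = 0.645 m

Manning's equation rearranged: A R^(2/3) = nQ / (1·√S) = 0.015 × 0.468 / (√0.00034) = 0.3807.
Trying y = 0.752 m: A R^(2/3) = 0.5019 — too large.
Trying y = 0.543 m: A R^(2/3) = 0.2759 — too small.
Trying y = 0.645 m: A R^(2/3) = 0.3809 — matches.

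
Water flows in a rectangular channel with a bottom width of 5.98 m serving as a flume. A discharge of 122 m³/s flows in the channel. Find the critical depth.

y_c = 3.49 m

For a rectangular channel, critical depth y_c = (q²/g)^(1/3) where q = Q/b = 122/5.98 = 20.4 m²/s.
So y_c = (20.4²/9.81)^(1/3) = 3.49 m.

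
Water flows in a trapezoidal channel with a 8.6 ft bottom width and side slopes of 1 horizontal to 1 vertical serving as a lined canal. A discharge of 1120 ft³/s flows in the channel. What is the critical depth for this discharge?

At critical depth, Q² T / (g A³) = 1, i.e. A³/T = Q²/g = 1120²/32.2 = 38960.
Trying y = 5.33 ft: A³/T = 21250 — short.
Trying y = 7.49 ft: A³/T = 74230 — over.
Trying y = 6.3 ft: A³/T = 39020 — ≈ 38960.

y_c = 6.3 ft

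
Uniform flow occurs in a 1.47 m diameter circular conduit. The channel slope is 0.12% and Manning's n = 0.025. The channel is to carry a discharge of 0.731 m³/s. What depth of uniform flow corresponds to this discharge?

y_n = 0.826 m

Manning's equation rearranged: A R^(2/3) = nQ / (1·√S) = 0.025 × 0.731 / (√0.0012) = 0.5276.
Trying y = 0.961 m: A R^(2/3) = 0.6641 — high.
Trying y = 0.648 m: A R^(2/3) = 0.3497 — low.
Trying y = 0.826 m: A R^(2/3) = 0.5279 — close enough.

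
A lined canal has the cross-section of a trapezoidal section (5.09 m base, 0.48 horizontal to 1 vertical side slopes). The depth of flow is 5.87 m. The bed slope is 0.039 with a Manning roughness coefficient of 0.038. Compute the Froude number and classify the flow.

With bottom width b = 5.09 m and side slope z = 0.48: A = (b + zy)y = (5.09 + 0.48×5.87)×5.87 = 46.42 m²; P = b + 2y√(1+z²) = 5.09 + 2×5.87×1.109 = 18.11 m.
Hydraulic radius R = A/P = 46.42/18.11 = 2.563 m.
V = (1/n) R^(2/3) √S = (1/0.038) × 2.563^(2/3) × √0.039 = 9.732 m/s. Hydraulic depth D_h = A/T = 46.42/10.73 = 4.328 m.
Froude number Fr = V/√(g·D_h) = 9.732/√(9.81×4.328) = 1.49, which is greater than 1, so the flow is supercritical.

supercritical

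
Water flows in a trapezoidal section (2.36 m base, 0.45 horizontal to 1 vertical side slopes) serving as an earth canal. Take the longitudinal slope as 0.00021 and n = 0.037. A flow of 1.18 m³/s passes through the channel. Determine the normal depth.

Manning's equation rearranged: A R^(2/3) = nQ / (1·√S) = 0.037 × 1.18 / (√0.00021) = 3.013.
Trying y = 1.57 m: A R^(2/3) = 4.251 — high.
Trying y = 1.05 m: A R^(2/3) = 2.204 — low.
Trying y = 1.27 m: A R^(2/3) = 3.001 — close enough.

y_n = 1.27 m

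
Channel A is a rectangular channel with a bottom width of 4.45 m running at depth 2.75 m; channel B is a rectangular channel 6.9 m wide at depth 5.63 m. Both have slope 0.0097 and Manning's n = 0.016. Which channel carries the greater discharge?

Channel A: Flow area A = b·y = 4.45 × 2.75 = 12.24 m². Wetted perimeter P = b + 2y = 4.45 + 2×2.75 = 9.95 m. Hydraulic radius R = A/P = 12.24/9.95 = 1.23 m. Q_A = (1/0.016)·12.24·1.23^(2/3)·√0.0097 = 86.47 m³/s.
Channel B: Flow area A = b·y = 6.9 × 5.63 = 38.85 m². Wetted perimeter P = b + 2y = 6.9 + 2×5.63 = 18.16 m. Hydraulic radius R = A/P = 38.85/18.16 = 2.139 m. Q_B = (1/0.016)·38.85·2.139^(2/3)·√0.0097 = 397 m³/s.
Q_A = 86.47 m³/s vs Q_B = 397 m³/s, so channel B carries more.

channel B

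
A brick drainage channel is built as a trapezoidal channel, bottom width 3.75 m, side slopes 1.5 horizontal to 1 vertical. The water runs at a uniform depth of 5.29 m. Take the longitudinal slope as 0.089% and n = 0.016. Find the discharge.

Q = 224 m³/s

With bottom width b = 3.75 m and side slope z = 1.5: A = (b + zy)y = (3.75 + 1.5×5.29)×5.29 = 61.81 m²; P = b + 2y√(1+z²) = 3.75 + 2×5.29×1.803 = 22.82 m.
Hydraulic radius R = A/P = 61.81/22.82 = 2.708 m.
Manning's equation: Q = (1/n) A R^(2/3) S^(1/2) = (1/0.016) × 61.81 × 2.708^(2/3) × 0.00089^(1/2) = 224 m³/s.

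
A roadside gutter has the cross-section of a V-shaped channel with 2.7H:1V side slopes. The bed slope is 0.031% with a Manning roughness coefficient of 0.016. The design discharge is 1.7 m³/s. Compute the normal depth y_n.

y_n = 0.98 m

Manning's equation rearranged: A R^(2/3) = nQ / (1·√S) = 0.016 × 1.7 / (√0.00031) = 1.545.
Try y = 0.829 m: A R^(2/3) = 0.9883 — low.
Try y = 1.12 m: A R^(2/3) = 2.205 — high.
Try y = 0.98 m: A R^(2/3) = 1.544 — close enough.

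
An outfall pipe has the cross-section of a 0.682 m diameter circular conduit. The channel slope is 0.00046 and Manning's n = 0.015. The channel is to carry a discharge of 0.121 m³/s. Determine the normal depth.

Manning's equation rearranged: A R^(2/3) = nQ / (1·√S) = 0.015 × 0.121 / (√0.00046) = 0.08462.
At y = 0.309 m: A R^(2/3) = 0.04735 — short.
At y = 0.484 m: A R^(2/3) = 0.09573 — over.
At y = 0.442 m: A R^(2/3) = 0.08461 — ≈ 0.08462.

y_n = 0.442 m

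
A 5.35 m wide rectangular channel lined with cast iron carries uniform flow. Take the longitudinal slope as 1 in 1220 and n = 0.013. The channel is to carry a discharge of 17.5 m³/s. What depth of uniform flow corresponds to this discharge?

y_n = 1.52 m

Manning's equation rearranged: A R^(2/3) = nQ / (1·√S) = 0.013 × 17.5 / (√0.0008197) = 7.946.
At y = 1.65 m: A R^(2/3) = 8.948 — over.
At y = 1.52 m: A R^(2/3) = 7.964 — ≈ 7.946.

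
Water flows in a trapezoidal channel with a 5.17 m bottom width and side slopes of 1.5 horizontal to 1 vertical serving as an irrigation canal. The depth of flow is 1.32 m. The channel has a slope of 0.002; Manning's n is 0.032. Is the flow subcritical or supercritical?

subcritical

With bottom width b = 5.17 m and side slope z = 1.5: A = (b + zy)y = (5.17 + 1.5×1.32)×1.32 = 9.438 m²; P = b + 2y√(1+z²) = 5.17 + 2×1.32×1.803 = 9.929 m.
Hydraulic radius R = A/P = 9.438/9.929 = 0.9505 m.
V = (1/n) R^(2/3) √S = (1/0.032) × 0.9505^(2/3) × √0.002 = 1.351 m/s. Hydraulic depth D_h = A/T = 9.438/9.13 = 1.034 m.
Froude number Fr = V/√(g·D_h) = 1.351/√(9.81×1.034) = 0.424, which is less than 1, so the flow is subcritical.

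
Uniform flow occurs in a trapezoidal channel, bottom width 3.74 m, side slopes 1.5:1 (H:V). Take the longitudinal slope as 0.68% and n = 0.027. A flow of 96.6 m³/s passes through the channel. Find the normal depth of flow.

y_n = 2.85 m

Manning's equation rearranged: A R^(2/3) = nQ / (1·√S) = 0.027 × 96.6 / (√0.0068) = 31.63.
Trying y = 2.12 m: A R^(2/3) = 17.37 — short.
Trying y = 3.23 m: A R^(2/3) = 41.07 — over.
Trying y = 2.85 m: A R^(2/3) = 31.64 — close enough.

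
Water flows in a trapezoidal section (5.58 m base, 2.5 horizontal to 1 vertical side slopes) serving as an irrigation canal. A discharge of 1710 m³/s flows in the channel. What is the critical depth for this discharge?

y_c = 8.86 m

At critical depth, Q² T / (g A³) = 1, i.e. A³/T = Q²/g = 1710²/9.81 = 298100.
Trying y = 6.05 m: A³/T = 54860 — short.
Trying y = 11.1 m: A³/T = 829000 — over.
Trying y = 8.86 m: A³/T = 297300 — matches.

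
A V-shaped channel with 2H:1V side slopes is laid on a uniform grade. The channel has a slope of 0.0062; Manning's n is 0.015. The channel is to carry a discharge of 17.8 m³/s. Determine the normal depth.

Manning's equation rearranged: A R^(2/3) = nQ / (1·√S) = 0.015 × 17.8 / (√0.0062) = 3.391.
At y = 1.03 m: A R^(2/3) = 1.266 — low.
At y = 1.7 m: A R^(2/3) = 4.815 — high.
At y = 1.49 m: A R^(2/3) = 3.387 — ≈ 3.391.

y_n = 1.49 m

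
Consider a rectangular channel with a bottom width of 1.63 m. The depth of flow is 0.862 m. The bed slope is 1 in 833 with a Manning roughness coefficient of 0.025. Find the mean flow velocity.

V = 0.776 m/s

Flow area A = b·y = 1.63 × 0.862 = 1.405 m². Wetted perimeter P = b + 2y = 1.63 + 2×0.862 = 3.354 m.
Hydraulic radius R = A/P = 1.405/3.354 = 0.4189 m.
From Manning's equation, V = (1/n) R^(2/3) S^(1/2) = (1/0.025) × 0.4189^(2/3) × 0.0012^(1/2) = 0.776 m/s.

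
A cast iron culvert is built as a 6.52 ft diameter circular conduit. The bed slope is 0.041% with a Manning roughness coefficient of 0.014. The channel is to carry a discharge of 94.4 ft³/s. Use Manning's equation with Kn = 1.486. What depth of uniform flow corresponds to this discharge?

Manning's equation rearranged: A R^(2/3) = nQ / (1.486·√S) = 0.014 × 94.4 / (1.486 × √0.00041) = 43.92.
Trying y = 4.49 ft: A R^(2/3) = 37.89 — short.
Trying y = 5.07 ft: A R^(2/3) = 43.9 — matches.

y_n = 5.07 ft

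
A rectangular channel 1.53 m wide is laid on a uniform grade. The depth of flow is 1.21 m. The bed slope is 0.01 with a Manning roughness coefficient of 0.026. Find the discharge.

Flow area A = b·y = 1.53 × 1.21 = 1.851 m². Wetted perimeter P = b + 2y = 1.53 + 2×1.21 = 3.95 m.
Hydraulic radius R = A/P = 1.851/3.95 = 0.4687 m.
Manning's equation: Q = (1/n) A R^(2/3) S^(1/2) = (1/0.026) × 1.851 × 0.4687^(2/3) × 0.01^(1/2) = 4.3 m³/s.

Q = 4.3 m³/s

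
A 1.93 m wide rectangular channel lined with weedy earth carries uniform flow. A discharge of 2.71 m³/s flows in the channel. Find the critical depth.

For a rectangular channel, critical depth y_c = (q²/g)^(1/3) where q = Q/b = 2.71/1.93 = 1.404 m²/s.
So y_c = (1.404²/9.81)^(1/3) = 0.586 m.

y_c = 0.586 m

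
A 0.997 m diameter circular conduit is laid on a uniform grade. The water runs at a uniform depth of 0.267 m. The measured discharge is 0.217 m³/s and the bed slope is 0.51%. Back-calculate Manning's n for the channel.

For a circular section of diameter D = 0.997 m at depth y = 0.267 m, the central angle is θ = 2 arccos(1 − 2y/D) = 2.176 rad. Then A = (D²/8)(θ − sin θ) = 0.1681 m² and P = Dθ/2 = 1.085 m.
Hydraulic radius R = A/P = 0.1681/1.085 = 0.155 m.
Rearranging Manning's equation: n = (1/Q) A R^(2/3) S^(1/2) = (1/0.217) × 0.1681 × 0.155^(2/3) × √0.0051 = 0.016.

n = 0.016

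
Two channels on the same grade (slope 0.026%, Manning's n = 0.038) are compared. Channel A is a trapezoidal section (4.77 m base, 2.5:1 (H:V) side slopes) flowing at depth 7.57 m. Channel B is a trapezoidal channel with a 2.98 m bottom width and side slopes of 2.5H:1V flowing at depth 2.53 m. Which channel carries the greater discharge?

Channel A: With bottom width b = 4.77 m and side slope z = 2.5: A = (b + zy)y = (4.77 + 2.5×7.57)×7.57 = 179.4 m²; P = b + 2y√(1+z²) = 4.77 + 2×7.57×2.693 = 45.54 m. Hydraulic radius R = A/P = 179.4/45.54 = 3.939 m. Q_A = (1/0.038)·179.4·3.939^(2/3)·√0.00026 = 189.8 m³/s.
Channel B: With bottom width b = 2.98 m and side slope z = 2.5: A = (b + zy)y = (2.98 + 2.5×2.53)×2.53 = 23.54 m²; P = b + 2y√(1+z²) = 2.98 + 2×2.53×2.693 = 16.6 m. Hydraulic radius R = A/P = 23.54/16.6 = 1.418 m. Q_B = (1/0.038)·23.54·1.418^(2/3)·√0.00026 = 12.61 m³/s.
Q_A = 189.8 m³/s vs Q_B = 12.61 m³/s, so channel A carries more.

channel A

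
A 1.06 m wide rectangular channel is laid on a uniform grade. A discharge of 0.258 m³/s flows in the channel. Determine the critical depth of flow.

y_c = 0.182 m

For a rectangular channel, critical depth y_c = (q²/g)^(1/3) where q = Q/b = 0.258/1.06 = 0.2434 m²/s.
So y_c = (0.2434²/9.81)^(1/3) = 0.182 m.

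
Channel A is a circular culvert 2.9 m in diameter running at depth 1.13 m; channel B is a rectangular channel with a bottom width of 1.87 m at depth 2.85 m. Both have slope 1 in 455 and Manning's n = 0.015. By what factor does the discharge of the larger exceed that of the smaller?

Channel A: For a circular section of diameter D = 2.9 m at depth y = 1.13 m, the central angle is θ = 2 arccos(1 − 2y/D) = 2.697 rad. Then A = (D²/8)(θ − sin θ) = 2.382 m² and P = Dθ/2 = 3.91 m. Hydraulic radius R = A/P = 2.382/3.91 = 0.6093 m. Q_A = (1/0.015)·2.382·0.6093^(2/3)·√0.002198 = 5.351 m³/s.
Channel B: Flow area A = b·y = 1.87 × 2.85 = 5.33 m². Wetted perimeter P = b + 2y = 1.87 + 2×2.85 = 7.57 m. Hydraulic radius R = A/P = 5.33/7.57 = 0.704 m. Q_B = (1/0.015)·5.33·0.704^(2/3)·√0.002198 = 13.18 m³/s.
The larger discharge is 13.18 m³/s and the smaller is 5.351 m³/s; the ratio is 2.46.

2.46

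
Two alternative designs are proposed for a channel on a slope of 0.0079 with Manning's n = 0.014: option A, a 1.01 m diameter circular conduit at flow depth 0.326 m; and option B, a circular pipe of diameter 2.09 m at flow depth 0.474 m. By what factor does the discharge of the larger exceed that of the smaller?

3.48

Channel A: For a circular section of diameter D = 1.01 m at depth y = 0.326 m, the central angle is θ = 2 arccos(1 − 2y/D) = 2.417 rad. Then A = (D²/8)(θ − sin θ) = 0.2237 m² and P = Dθ/2 = 1.221 m. Hydraulic radius R = A/P = 0.2237/1.221 = 0.1832 m. Q_A = (1/0.014)·0.2237·0.1832^(2/3)·√0.0079 = 0.4581 m³/s.
Channel B: For a circular section of diameter D = 2.09 m at depth y = 0.474 m, the central angle is θ = 2 arccos(1 − 2y/D) = 1.985 rad. Then A = (D²/8)(θ − sin θ) = 0.5843 m² and P = Dθ/2 = 2.075 m. Hydraulic radius R = A/P = 0.5843/2.075 = 0.2816 m. Q_B = (1/0.014)·0.5843·0.2816^(2/3)·√0.0079 = 1.594 m³/s.
The larger discharge is 1.594 m³/s and the smaller is 0.4581 m³/s; the ratio is 3.48.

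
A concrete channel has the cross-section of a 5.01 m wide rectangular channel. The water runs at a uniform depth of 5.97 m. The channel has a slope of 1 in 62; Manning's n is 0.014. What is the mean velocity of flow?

V = 13.2 m/s

Flow area A = b·y = 5.01 × 5.97 = 29.91 m². Wetted perimeter P = b + 2y = 5.01 + 2×5.97 = 16.95 m.
Hydraulic radius R = A/P = 29.91/16.95 = 1.765 m.
From Manning's equation, V = (1/n) R^(2/3) S^(1/2) = (1/0.014) × 1.765^(2/3) × 0.01613^(1/2) = 13.2 m/s.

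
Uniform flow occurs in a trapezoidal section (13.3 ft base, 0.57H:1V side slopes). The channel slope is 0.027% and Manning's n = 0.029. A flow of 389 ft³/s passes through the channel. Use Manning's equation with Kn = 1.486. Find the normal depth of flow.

Manning's equation rearranged: A R^(2/3) = nQ / (1.486·√S) = 0.029 × 389 / (1.486 × √0.00027) = 462.
Trying y = 6.22 ft: A R^(2/3) = 254.9 — low.
Trying y = 8.84 ft: A R^(2/3) = 462.4 — close enough.

y_n = 8.84 ft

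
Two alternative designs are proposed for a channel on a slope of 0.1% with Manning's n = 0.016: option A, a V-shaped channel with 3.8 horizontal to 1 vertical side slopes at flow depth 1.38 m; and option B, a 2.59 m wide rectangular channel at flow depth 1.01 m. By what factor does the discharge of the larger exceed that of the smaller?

Channel A: For a triangular section with side slope z = 3.8: A = zy² = 3.8×1.38² = 7.237 m²; P = 2y√(1+z²) = 2×1.38×3.929 = 10.85 m. Hydraulic radius R = A/P = 7.237/10.85 = 0.6673 m. Q_A = (1/0.016)·7.237·0.6673^(2/3)·√0.001 = 10.92 m³/s.
Channel B: Flow area A = b·y = 2.59 × 1.01 = 2.616 m². Wetted perimeter P = b + 2y = 2.59 + 2×1.01 = 4.61 m. Hydraulic radius R = A/P = 2.616/4.61 = 0.5674 m. Q_B = (1/0.016)·2.616·0.5674^(2/3)·√0.001 = 3.544 m³/s.
The larger discharge is 10.92 m³/s and the smaller is 3.544 m³/s; the ratio is 3.08.

3.08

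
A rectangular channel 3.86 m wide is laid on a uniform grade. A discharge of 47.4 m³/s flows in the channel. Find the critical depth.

y_c = 2.49 m

For a rectangular channel, critical depth y_c = (q²/g)^(1/3) where q = Q/b = 47.4/3.86 = 12.28 m²/s.
So y_c = (12.28²/9.81)^(1/3) = 2.49 m.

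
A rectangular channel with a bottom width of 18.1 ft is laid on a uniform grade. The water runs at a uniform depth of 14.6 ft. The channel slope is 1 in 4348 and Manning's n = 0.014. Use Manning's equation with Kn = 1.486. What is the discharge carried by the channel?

Q = 1340 ft³/s

Flow area A = b·y = 18.1 × 14.6 = 264.3 ft². Wetted perimeter P = b + 2y = 18.1 + 2×14.6 = 47.3 ft.
Hydraulic radius R = A/P = 264.3/47.3 = 5.587 ft.
Manning's equation: Q = (1.486/n) A R^(2/3) S^(1/2) = (1.486/0.014) × 264.3 × 5.587^(2/3) × 0.00023^(1/2) = 1340 ft³/s.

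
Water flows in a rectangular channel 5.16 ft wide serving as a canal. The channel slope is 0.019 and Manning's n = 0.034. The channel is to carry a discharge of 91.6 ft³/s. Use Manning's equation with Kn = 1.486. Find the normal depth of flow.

Manning's equation rearranged: A R^(2/3) = nQ / (1.486·√S) = 0.034 × 91.6 / (1.486 × √0.019) = 15.2.
Try y = 1.85 ft: A R^(2/3) = 10.03 — too small.
Try y = 2.92 ft: A R^(2/3) = 18.58 — too large.
Try y = 2.51 ft: A R^(2/3) = 15.21 — matches.

y_n = 2.51 ft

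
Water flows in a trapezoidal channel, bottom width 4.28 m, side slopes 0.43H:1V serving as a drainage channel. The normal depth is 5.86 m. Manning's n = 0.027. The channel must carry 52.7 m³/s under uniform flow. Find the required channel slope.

With bottom width b = 4.28 m and side slope z = 0.43: A = (b + zy)y = (4.28 + 0.43×5.86)×5.86 = 39.85 m²; P = b + 2y√(1+z²) = 4.28 + 2×5.86×1.089 = 17.04 m.
Hydraulic radius R = A/P = 39.85/17.04 = 2.339 m.
From Manning's equation, S = [nQ / (1 A R^(2/3))]² = [0.027 × 52.7 / (1 × 39.85 × 2.339^(2/3))]² = 0.000411.

S = 0.000411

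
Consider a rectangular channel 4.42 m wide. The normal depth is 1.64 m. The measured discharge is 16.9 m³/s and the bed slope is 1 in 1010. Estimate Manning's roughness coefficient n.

n = 0.013

Flow area A = b·y = 4.42 × 1.64 = 7.249 m². Wetted perimeter P = b + 2y = 4.42 + 2×1.64 = 7.7 m.
Hydraulic radius R = A/P = 7.249/7.7 = 0.9414 m.
Rearranging Manning's equation: n = (1/Q) A R^(2/3) S^(1/2) = (1/16.9) × 7.249 × 0.9414^(2/3) × √0.0009901 = 0.013.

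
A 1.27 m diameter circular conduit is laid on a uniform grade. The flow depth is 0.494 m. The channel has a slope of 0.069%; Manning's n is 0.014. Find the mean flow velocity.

For a circular section of diameter D = 1.27 m at depth y = 0.494 m, the central angle is θ = 2 arccos(1 − 2y/D) = 2.694 rad. Then A = (D²/8)(θ − sin θ) = 0.4558 m² and P = Dθ/2 = 1.711 m.
Hydraulic radius R = A/P = 0.4558/1.711 = 0.2665 m.
From Manning's equation, V = (1/n) R^(2/3) S^(1/2) = (1/0.014) × 0.2665^(2/3) × 0.00069^(1/2) = 0.777 m/s.

V = 0.777 m/s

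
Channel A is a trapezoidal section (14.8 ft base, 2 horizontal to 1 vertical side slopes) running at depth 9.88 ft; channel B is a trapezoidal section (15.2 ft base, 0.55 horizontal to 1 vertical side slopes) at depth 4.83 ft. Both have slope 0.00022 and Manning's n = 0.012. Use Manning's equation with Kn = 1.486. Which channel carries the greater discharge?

Channel A: With bottom width b = 14.8 ft and side slope z = 2: A = (b + zy)y = (14.8 + 2×9.88)×9.88 = 341.5 ft²; P = b + 2y√(1+z²) = 14.8 + 2×9.88×2.236 = 58.98 ft. Hydraulic radius R = A/P = 341.5/58.98 = 5.789 ft. Q_A = (1.486/0.012)·341.5·5.789^(2/3)·√0.00022 = 2022 ft³/s.
Channel B: With bottom width b = 15.2 ft and side slope z = 0.55: A = (b + zy)y = (15.2 + 0.55×4.83)×4.83 = 86.25 ft²; P = b + 2y√(1+z²) = 15.2 + 2×4.83×1.141 = 26.22 ft. Hydraulic radius R = A/P = 86.25/26.22 = 3.289 ft. Q_B = (1.486/0.012)·86.25·3.289^(2/3)·√0.00022 = 350.3 ft³/s.
Q_A = 2022 ft³/s vs Q_B = 350.3 ft³/s, so channel A carries more.

channel A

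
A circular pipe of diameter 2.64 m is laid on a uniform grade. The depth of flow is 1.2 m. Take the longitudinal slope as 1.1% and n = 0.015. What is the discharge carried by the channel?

Q = 12.3 m³/s

For a circular section of diameter D = 2.64 m at depth y = 1.2 m, the central angle is θ = 2 arccos(1 − 2y/D) = 2.96 rad. Then A = (D²/8)(θ − sin θ) = 2.421 m² and P = Dθ/2 = 3.907 m.
Hydraulic radius R = A/P = 2.421/3.907 = 0.6196 m.
Manning's equation: Q = (1/n) A R^(2/3) S^(1/2) = (1/0.015) × 2.421 × 0.6196^(2/3) × 0.011^(1/2) = 12.3 m³/s.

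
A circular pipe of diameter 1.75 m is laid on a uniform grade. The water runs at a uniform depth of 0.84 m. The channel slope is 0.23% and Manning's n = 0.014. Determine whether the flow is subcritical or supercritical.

For a circular section of diameter D = 1.75 m at depth y = 0.84 m, the central angle is θ = 2 arccos(1 − 2y/D) = 3.062 rad. Then A = (D²/8)(θ − sin θ) = 1.141 m² and P = Dθ/2 = 2.679 m.
Hydraulic radius R = A/P = 1.141/2.679 = 0.4261 m.
V = (1/n) R^(2/3) √S = (1/0.014) × 0.4261^(2/3) × √0.0023 = 1.94 m/s. Hydraulic depth D_h = A/T = 1.141/1.749 = 0.6528 m.
Froude number Fr = V/√(g·D_h) = 1.94/√(9.81×0.6528) = 0.767, which is less than 1, so the flow is subcritical.

subcritical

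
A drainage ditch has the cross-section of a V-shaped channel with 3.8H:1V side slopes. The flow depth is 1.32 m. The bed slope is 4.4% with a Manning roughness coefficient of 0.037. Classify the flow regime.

For a triangular section with side slope z = 3.8: A = zy² = 3.8×1.32² = 6.621 m²; P = 2y√(1+z²) = 2×1.32×3.929 = 10.37 m.
Hydraulic radius R = A/P = 6.621/10.37 = 0.6383 m.
V = (1/n) R^(2/3) √S = (1/0.037) × 0.6383^(2/3) × √0.044 = 4.203 m/s. Hydraulic depth D_h = A/T = 6.621/10.03 = 0.66 m.
Froude number Fr = V/√(g·D_h) = 4.203/√(9.81×0.66) = 1.65, which is greater than 1, so the flow is supercritical.

supercritical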